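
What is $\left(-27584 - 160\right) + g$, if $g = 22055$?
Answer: $-5689$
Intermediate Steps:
$\left(-27584 - 160\right) + g = \left(-27584 - 160\right) + 22055 = -27744 + 22055 = -5689$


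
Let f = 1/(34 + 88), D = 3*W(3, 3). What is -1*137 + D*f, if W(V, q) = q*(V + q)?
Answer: -8330/61 ≈ -136.56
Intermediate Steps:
D = 54 (D = 3*(3*(3 + 3)) = 3*(3*6) = 3*18 = 54)
f = 1/122 ≈ 0.0081967
-1*137 + D*f = -1*137 + 54*(1/122) = -137 + 27/61 = -8330/61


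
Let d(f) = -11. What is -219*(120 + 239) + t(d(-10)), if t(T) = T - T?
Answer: -78621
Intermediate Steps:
t(T) = 0
-219*(120 + 239) + t(d(-10)) = -219*(120 + 239) + 0 = -219*359 + 0 = -78621 + 0 = -78621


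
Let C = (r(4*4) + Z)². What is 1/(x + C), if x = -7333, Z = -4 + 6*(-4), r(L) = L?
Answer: -1/7189 ≈ -0.00013910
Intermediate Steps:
Z = -28 (Z = -4 - 24 = -28)
C = 144 (C = (4*4 - 28)² = (16 - 28)² = (-12)² = 144)
1/(x + C) = 1/(-7333 + 144) = 1/(-7189) = -1/7189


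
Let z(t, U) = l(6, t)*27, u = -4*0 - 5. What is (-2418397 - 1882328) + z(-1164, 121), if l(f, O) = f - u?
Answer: -4300428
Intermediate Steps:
u = -5 (u = 0 - 5 = -5)
l(f, O) = 5 + f (l(f, O) = f - 1*(-5) = f + 5 = 5 + f)
z(t, U) = 297 (z(t, U) = (5 + 6)*27 = 11*27 = 297)
(-2418397 - 1882328) + z(-1164, 121) = (-2418397 - 1882328) + 297 = -4300725 + 297 = -4300428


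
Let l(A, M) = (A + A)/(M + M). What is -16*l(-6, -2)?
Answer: -48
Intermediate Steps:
l(A, M) = A/M (l(A, M) = (2*A)/((2*M)) = (2*A)*(1/(2*M)) = A/M)
-16*l(-6, -2) = -(-96)/(-2) = -(-96)*(-1)/2 = -16*3 = -48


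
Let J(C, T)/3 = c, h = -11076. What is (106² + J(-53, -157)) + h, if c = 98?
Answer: 454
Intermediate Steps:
J(C, T) = 294 (J(C, T) = 3*98 = 294)
(106² + J(-53, -157)) + h = (106² + 294) - 11076 = (11236 + 294) - 11076 = 11530 - 11076 = 454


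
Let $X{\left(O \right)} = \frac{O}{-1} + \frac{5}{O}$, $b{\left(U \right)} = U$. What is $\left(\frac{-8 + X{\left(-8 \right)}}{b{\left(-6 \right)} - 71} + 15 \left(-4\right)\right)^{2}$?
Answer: $\frac{1365672025}{379456} \approx 3599.0$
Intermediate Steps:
$X{\left(O \right)} = - O + \frac{5}{O}$ ($X{\left(O \right)} = O \left(-1\right) + \frac{5}{O} = - O + \frac{5}{O}$)
$\left(\frac{-8 + X{\left(-8 \right)}}{b{\left(-6 \right)} - 71} + 15 \left(-4\right)\right)^{2} = \left(\frac{-8 + \left(\left(-1\right) \left(-8\right) + \frac{5}{-8}\right)}{-6 - 71} + 15 \left(-4\right)\right)^{2} = \left(\frac{-8 + \left(8 + 5 \left(- \frac{1}{8}\right)\right)}{-77} - 60\right)^{2} = \left(\left(-8 + \left(8 - \frac{5}{8}\right)\right) \left(- \frac{1}{77}\right) - 60\right)^{2} = \left(\left(-8 + \frac{59}{8}\right) \left(- \frac{1}{77}\right) - 60\right)^{2} = \left(\left(- \frac{5}{8}\right) \left(- \frac{1}{77}\right) - 60\right)^{2} = \left(\frac{5}{616} - 60\right)^{2} = \left(- \frac{36955}{616}\right)^{2} = \frac{1365672025}{379456}$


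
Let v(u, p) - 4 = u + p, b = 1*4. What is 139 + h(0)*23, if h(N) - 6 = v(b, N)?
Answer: 461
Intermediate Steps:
b = 4
v(u, p) = 4 + p + u (v(u, p) = 4 + (u + p) = 4 + (p + u) = 4 + p + u)
h(N) = 14 + N (h(N) = 6 + (4 + N + 4) = 6 + (8 + N) = 14 + N)
139 + h(0)*23 = 139 + (14 + 0)*23 = 139 + 14*23 = 139 + 322 = 461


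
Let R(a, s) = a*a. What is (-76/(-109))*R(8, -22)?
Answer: 4864/109 ≈ 44.624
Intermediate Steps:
R(a, s) = a²
(-76/(-109))*R(8, -22) = -76/(-109)*8² = -76*(-1/109)*64 = (76/109)*64 = 4864/109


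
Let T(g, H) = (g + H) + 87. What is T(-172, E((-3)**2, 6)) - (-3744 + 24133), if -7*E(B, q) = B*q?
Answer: -143372/7 ≈ -20482.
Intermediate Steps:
E(B, q) = -B*q/7
T(g, H) = 87 + H + g (T(g, H) = (H + g) + 87 = 87 + H + g)
T(-172, E((-3)**2, 6)) - (-3744 + 24133) = (87 - 1/7*(-3)**2*6 - 172) - (-3744 + 24133) = (87 - 1/7*9*6 - 172) - 1*20389 = (87 - 54/7 - 172) - 20389 = -649/7 - 20389 = -143372/7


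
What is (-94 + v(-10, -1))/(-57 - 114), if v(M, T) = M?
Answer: 104/171 ≈ 0.60819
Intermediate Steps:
(-94 + v(-10, -1))/(-57 - 114) = (-94 - 10)/(-57 - 114) = -104/(-171) = -104*(-1/171) = 104/171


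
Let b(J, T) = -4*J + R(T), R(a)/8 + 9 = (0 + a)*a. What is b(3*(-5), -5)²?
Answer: 35344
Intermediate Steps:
R(a) = -72 + 8*a² (R(a) = -72 + 8*((0 + a)*a) = -72 + 8*(a*a) = -72 + 8*a²)
b(J, T) = -72 - 4*J + 8*T² (b(J, T) = -4*J + (-72 + 8*T²) = -72 - 4*J + 8*T²)
b(3*(-5), -5)² = (-72 - 12*(-5) + 8*(-5)²)² = (-72 - 4*(-15) + 8*25)² = (-72 + 60 + 200)² = 188² = 35344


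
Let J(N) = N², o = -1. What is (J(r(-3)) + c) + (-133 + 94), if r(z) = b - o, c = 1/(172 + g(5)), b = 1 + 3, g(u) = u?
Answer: -2477/177 ≈ -13.994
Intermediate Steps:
b = 4
c = 1/177 (c = 1/(172 + 5) = 1/177 ≈ 0.0056497)
r(z) = 5 (r(z) = 4 - 1*(-1) = 4 + 1 = 5)
(J(r(-3)) + c) + (-133 + 94) = (5² + 1/177) + (-133 + 94) = (25 + 1/177) - 39 = 4426/177 - 39 = -2477/177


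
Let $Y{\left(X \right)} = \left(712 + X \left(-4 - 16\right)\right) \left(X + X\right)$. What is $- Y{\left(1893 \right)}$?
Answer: $140642328$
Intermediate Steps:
$Y{\left(X \right)} = 2 X \left(712 - 20 X\right)$ ($Y{\left(X \right)} = \left(712 + X \left(-20\right)\right) 2 X = \left(712 - 20 X\right) 2 X = 2 X \left(712 - 20 X\right)$)
$- Y{\left(1893 \right)} = - 8 \cdot 1893 \left(178 - 9465\right) = - 8 \cdot 1893 \left(-9287\right) = \left(-1\right) \left(-140642328\right) = 140642328$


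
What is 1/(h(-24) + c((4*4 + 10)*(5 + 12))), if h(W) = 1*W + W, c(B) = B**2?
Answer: 1/195316 ≈ 5.1199e-6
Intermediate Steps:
h(W) = 2*W (h(W) = W + W = 2*W)
1/(h(-24) + c((4*4 + 10)*(5 + 12))) = 1/(2*(-24) + ((4*4 + 10)*(5 + 12))**2) = 1/(-48 + ((16 + 10)*17)**2) = 1/(-48 + (26*17)**2) = 1/(-48 + 442**2) = 1/(-48 + 195364) = 1/195316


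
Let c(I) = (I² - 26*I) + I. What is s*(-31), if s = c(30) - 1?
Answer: -4619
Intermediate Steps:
c(I) = I² - 25*I
s = 149 (s = 30*(-25 + 30) - 1 = 30*5 - 1 = 150 - 1 = 149)
s*(-31) = 149*(-31) = -4619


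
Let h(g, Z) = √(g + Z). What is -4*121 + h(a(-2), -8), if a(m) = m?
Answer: -484 + I*√10 ≈ -484.0 + 3.1623*I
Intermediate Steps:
h(g, Z) = √(Z + g)
-4*121 + h(a(-2), -8) = -4*121 + √(-8 - 2) = -484 + √(-10) = -484 + I*√10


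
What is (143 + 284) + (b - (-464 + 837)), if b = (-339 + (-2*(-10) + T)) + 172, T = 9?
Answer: -84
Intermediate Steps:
b = -138 (b = (-339 + (-2*(-10) + 9)) + 172 = (-339 + (20 + 9)) + 172 = (-339 + 29) + 172 = -310 + 172 = -138)
(143 + 284) + (b - (-464 + 837)) = (143 + 284) + (-138 - (-464 + 837)) = 427 + (-138 - 1*373) = 427 + (-138 - 373) = 427 - 511 = -84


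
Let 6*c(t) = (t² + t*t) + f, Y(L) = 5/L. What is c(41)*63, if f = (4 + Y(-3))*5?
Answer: 70847/2 ≈ 35424.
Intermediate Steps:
f = 35/3 (f = (4 + 5/(-3))*5 = (4 + 5*(-⅓))*5 = (4 - 5/3)*5 = (7/3)*5 = 35/3 ≈ 11.667)
c(t) = 35/18 + t²/3 (c(t) = ((t² + t*t) + 35/3)/6 = ((t² + t²) + 35/3)/6 = (2*t² + 35/3)/6 = (35/3 + 2*t²)/6 = 35/18 + t²/3)
c(41)*63 = (35/18 + (⅓)*41²)*63 = (35/18 + (⅓)*1681)*63 = (35/18 + 1681/3)*63 = (10121/18)*63 = 70847/2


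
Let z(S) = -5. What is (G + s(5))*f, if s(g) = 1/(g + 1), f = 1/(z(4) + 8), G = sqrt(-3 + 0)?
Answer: 1/18 + I*sqrt(3)/3 ≈ 0.055556 + 0.57735*I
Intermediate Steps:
G = I*sqrt(3) (G = sqrt(-3) = I*sqrt(3) ≈ 1.732*I)
f = 1/3 (f = 1/(-5 + 8) = 1/3 ≈ 0.33333)
s(g) = 1/(1 + g)
(G + s(5))*f = (I*sqrt(3) + 1/(1 + 5))*(1/3) = (I*sqrt(3) + 1/6)*(1/3) = (1/6 + I*sqrt(3))*(1/3) = 1/18 + I*sqrt(3)/3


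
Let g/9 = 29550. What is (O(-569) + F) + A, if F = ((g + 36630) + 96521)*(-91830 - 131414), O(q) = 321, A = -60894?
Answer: -89096964217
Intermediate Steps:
g = 265950 (g = 9*29550 = 265950)
F = -89096903644 (F = ((265950 + 36630) + 96521)*(-91830 - 131414) = (302580 + 96521)*(-223244) = 399101*(-223244) = -89096903644)
(O(-569) + F) + A = (321 - 89096903644) - 60894 = -89096903323 - 60894 = -89096964217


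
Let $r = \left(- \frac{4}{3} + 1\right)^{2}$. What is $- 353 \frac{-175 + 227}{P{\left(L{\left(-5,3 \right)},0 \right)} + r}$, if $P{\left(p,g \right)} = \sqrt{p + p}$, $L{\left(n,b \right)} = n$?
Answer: $\frac{165204 i}{- i + 9 \sqrt{10}} \approx -203.7 + 5797.5 i$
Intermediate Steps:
$P{\left(p,g \right)} = \sqrt{2} \sqrt{p}$ ($P{\left(p,g \right)} = \sqrt{2 p} = \sqrt{2} \sqrt{p}$)
$r = \frac{1}{9}$ ($r = \left(\left(-4\right) \frac{1}{3} + 1\right)^{2} = \left(- \frac{4}{3} + 1\right)^{2} = \left(- \frac{1}{3}\right)^{2} = \frac{1}{9} \approx 0.11111$)
$- 353 \frac{-175 + 227}{P{\left(L{\left(-5,3 \right)},0 \right)} + r} = - 353 \frac{-175 + 227}{\sqrt{2} \sqrt{-5} + \frac{1}{9}} = - 353 \frac{52}{\sqrt{2} i \sqrt{5} + \frac{1}{9}} = - 353 \frac{52}{i \sqrt{10} + \frac{1}{9}} = - 353 \frac{52}{\frac{1}{9} + i \sqrt{10}} = - \frac{18356}{\frac{1}{9} + i \sqrt{10}}$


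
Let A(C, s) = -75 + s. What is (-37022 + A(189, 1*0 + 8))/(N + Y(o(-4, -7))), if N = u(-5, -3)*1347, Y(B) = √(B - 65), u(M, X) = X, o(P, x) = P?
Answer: 49958883/5443250 + 12363*I*√69/5443250 ≈ 9.1781 + 0.018866*I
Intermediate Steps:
Y(B) = √(-65 + B)
N = -4041 (N = -3*1347 = -4041)
(-37022 + A(189, 1*0 + 8))/(N + Y(o(-4, -7))) = (-37022 + (-75 + (1*0 + 8)))/(-4041 + √(-65 - 4)) = (-37022 + (-75 + (0 + 8)))/(-4041 + √(-69)) = (-37022 + (-75 + 8))/(-4041 + I*√69) = (-37022 - 67)/(-4041 + I*√69) = -37089/(-4041 + I*√69)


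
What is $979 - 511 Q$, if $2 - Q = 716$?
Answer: $365833$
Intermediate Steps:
$Q = -714$ ($Q = 2 - 716 = -714$)
$979 - 511 Q = 979 - -364854 = 979 + 364854 = 365833$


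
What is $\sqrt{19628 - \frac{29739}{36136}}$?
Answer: $\frac{\sqrt{6407343441746}}{18068} \approx 140.1$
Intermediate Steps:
$\sqrt{19628 - \frac{29739}{36136}} = \sqrt{\frac{709247669}{36136}} = \frac{\sqrt{6407343441746}}{18068}$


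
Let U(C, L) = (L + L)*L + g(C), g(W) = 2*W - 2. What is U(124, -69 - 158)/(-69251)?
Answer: -103304/69251 ≈ -1.4917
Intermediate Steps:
g(W) = -2 + 2*W
U(C, L) = -2 + 2*C + 2*L² (U(C, L) = (L + L)*L + (-2 + 2*C) = (2*L)*L + (-2 + 2*C) = 2*L² + (-2 + 2*C) = -2 + 2*C + 2*L²)
U(124, -69 - 158)/(-69251) = (-2 + 2*124 + 2*(-69 - 158)²)/(-69251) = (-2 + 248 + 2*(-227)²)*(-1/69251) = (-2 + 248 + 2*51529)*(-1/69251) = (-2 + 248 + 103058)*(-1/69251) = 103304*(-1/69251) = -103304/69251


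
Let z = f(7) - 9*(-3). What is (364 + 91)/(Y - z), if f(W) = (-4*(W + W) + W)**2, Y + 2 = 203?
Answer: -455/2227 ≈ -0.20431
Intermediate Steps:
Y = 201 (Y = -2 + 203 = 201)
f(W) = 49*W**2 (f(W) = (-8*W + W)**2 = (-7*W)**2 = 49*W**2)
z = 2428 (z = 49*7**2 - 9*(-3) = 49*49 + 27 = 2401 + 27 = 2428)
(364 + 91)/(Y - z) = (364 + 91)/(201 - 1*2428) = 455/(201 - 2428) = 455/(-2227) = 455*(-1/2227) = -455/2227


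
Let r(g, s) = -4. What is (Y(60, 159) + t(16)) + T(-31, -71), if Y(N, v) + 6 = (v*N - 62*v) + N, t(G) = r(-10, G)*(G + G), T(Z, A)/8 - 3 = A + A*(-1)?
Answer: -368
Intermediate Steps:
T(Z, A) = 24 (T(Z, A) = 24 + 8*(A + A*(-1)) = 24 + 8*(A - A) = 24 + 8*0 = 24 + 0 = 24)
t(G) = -8*G (t(G) = -4*(G + G) = -8*G)
Y(N, v) = -6 + N - 62*v + N*v (Y(N, v) = -6 + ((v*N - 62*v) + N) = -6 + ((N*v - 62*v) + N) = -6 + ((-62*v + N*v) + N) = -6 + (N - 62*v + N*v) = -6 + N - 62*v + N*v)
(Y(60, 159) + t(16)) + T(-31, -71) = ((-6 + 60 - 62*159 + 60*159) - 8*16) + 24 = ((-6 + 60 - 9858 + 9540) - 128) + 24 = (-264 - 128) + 24 = -392 + 24 = -368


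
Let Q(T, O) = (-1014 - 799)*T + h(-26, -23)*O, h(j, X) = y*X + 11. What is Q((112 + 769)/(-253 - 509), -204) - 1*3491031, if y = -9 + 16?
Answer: -2635251169/762 ≈ -3.4583e+6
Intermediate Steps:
y = 7
h(j, X) = 11 + 7*X (h(j, X) = 7*X + 11 = 11 + 7*X)
Q(T, O) = -1813*T - 150*O (Q(T, O) = (-1014 - 799)*T + (11 + 7*(-23))*O = -1813*T + (11 - 161)*O = -1813*T - 150*O)
Q((112 + 769)/(-253 - 509), -204) - 1*3491031 = (-1813*(112 + 769)/(-253 - 509) - 150*(-204)) - 1*3491031 = (-1597253/(-762) + 30600) - 3491031 = (-1597253*(-1)/762 + 30600) - 3491031 = (-1813*(-881/762) + 30600) - 3491031 = (1597253/762 + 30600) - 3491031 = 24914453/762 - 3491031 = -2635251169/762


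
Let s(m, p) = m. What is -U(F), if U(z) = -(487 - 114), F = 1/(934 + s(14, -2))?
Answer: 373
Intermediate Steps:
F = 1/948 (F = 1/(934 + 14) = 1/948 ≈ 0.0010549)
U(z) = -373 (U(z) = -1*373 = -373)
-U(F) = -1*(-373) = 373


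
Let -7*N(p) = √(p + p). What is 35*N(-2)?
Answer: -10*I ≈ -10.0*I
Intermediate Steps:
N(p) = -√2*√p/7 (N(p) = -√(p + p)/7 = -√2*√p/7)
35*N(-2) = 35*(-√2*√(-2)/7) = 35*(-√2*I*√2/7) = 35*(-2*I/7) = -10*I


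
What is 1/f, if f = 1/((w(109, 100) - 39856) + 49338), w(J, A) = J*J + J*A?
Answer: 32263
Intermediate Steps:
w(J, A) = J**2 + A*J
f = 1/32263 (f = 1/((109*(100 + 109) - 39856) + 49338) = 1/((109*209 - 39856) + 49338) = 1/((22781 - 39856) + 49338) = 1/(-17075 + 49338) = 1/32263 ≈ 3.0995e-5)
1/f = 1/(1/32263) = 32263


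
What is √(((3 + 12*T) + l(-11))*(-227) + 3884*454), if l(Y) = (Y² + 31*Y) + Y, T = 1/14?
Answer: √88929974/7 ≈ 1347.2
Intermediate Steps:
T = 1/14 ≈ 0.071429
l(Y) = Y² + 32*Y
√(((3 + 12*T) + l(-11))*(-227) + 3884*454) = √(((3 + 12*(1/14)) - 11*(32 - 11))*(-227) + 3884*454) = √(((3 + 6/7) - 11*21)*(-227) + 1763336) = √((27/7 - 231)*(-227) + 1763336) = √(-1590/7*(-227) + 1763336) = √(360930/7 + 1763336) = √(12704282/7) = √88929974/7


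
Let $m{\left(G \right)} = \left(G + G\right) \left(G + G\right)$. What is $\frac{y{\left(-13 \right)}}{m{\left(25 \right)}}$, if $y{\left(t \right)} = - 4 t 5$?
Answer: $\frac{13}{125} \approx 0.104$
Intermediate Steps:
$m{\left(G \right)} = 4 G^{2}$ ($m{\left(G \right)} = 2 G 2 G = 4 G^{2}$)
$y{\left(t \right)} = - 20 t$
$\frac{y{\left(-13 \right)}}{m{\left(25 \right)}} = \frac{\left(-20\right) \left(-13\right)}{4 \cdot 25^{2}} = \frac{260}{4 \cdot 625} = \frac{260}{2500} = 260 \cdot \frac{1}{2500} = \frac{13}{125}$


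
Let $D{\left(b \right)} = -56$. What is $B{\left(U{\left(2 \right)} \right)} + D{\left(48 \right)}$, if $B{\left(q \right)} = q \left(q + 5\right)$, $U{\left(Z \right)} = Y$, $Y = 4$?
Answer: $-20$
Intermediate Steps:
$U{\left(Z \right)} = 4$
$B{\left(q \right)} = q \left(5 + q\right)$
$B{\left(U{\left(2 \right)} \right)} + D{\left(48 \right)} = 4 \left(5 + 4\right) - 56 = 4 \cdot 9 - 56 = 36 - 56 = -20$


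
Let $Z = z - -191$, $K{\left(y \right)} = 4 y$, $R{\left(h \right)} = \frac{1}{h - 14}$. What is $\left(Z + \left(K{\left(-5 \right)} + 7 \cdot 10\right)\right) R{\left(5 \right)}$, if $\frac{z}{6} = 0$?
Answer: $- \frac{241}{9} \approx -26.778$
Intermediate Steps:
$z = 0$ ($z = 6 \cdot 0 = 0$)
$R{\left(h \right)} = \frac{1}{-14 + h}$
$Z = 191$ ($Z = 0 - -191 = 0 + 191 = 191$)
$\left(Z + \left(K{\left(-5 \right)} + 7 \cdot 10\right)\right) R{\left(5 \right)} = \frac{191 + \left(4 \left(-5\right) + 7 \cdot 10\right)}{-14 + 5} = \frac{191 + \left(-20 + 70\right)}{-9} = \left(191 + 50\right) \left(- \frac{1}{9}\right) = 241 \left(- \frac{1}{9}\right) = - \frac{241}{9}$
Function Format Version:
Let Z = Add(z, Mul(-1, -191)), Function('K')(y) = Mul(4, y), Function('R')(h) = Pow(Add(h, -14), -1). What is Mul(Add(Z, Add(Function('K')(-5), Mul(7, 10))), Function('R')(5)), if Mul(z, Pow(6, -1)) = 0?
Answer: Rational(-241, 9) ≈ -26.778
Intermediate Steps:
z = 0 (z = Mul(6, 0) = 0)
Function('R')(h) = Pow(Add(-14, h), -1)
Z = 191 (Z = Add(0, Mul(-1, -191)) = Add(0, 191) = 191)
Mul(Add(Z, Add(Function('K')(-5), Mul(7, 10))), Function('R')(5)) = Mul(Add(191, Add(Mul(4, -5), Mul(7, 10))), Pow(Add(-14, 5), -1)) = Mul(Add(191, Add(-20, 70)), Pow(-9, -1)) = Mul(Add(191, 50), Rational(-1, 9)) = Mul(241, Rational(-1, 9)) = Rational(-241, 9)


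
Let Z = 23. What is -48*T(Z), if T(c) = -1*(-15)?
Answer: -720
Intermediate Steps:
T(c) = 15
-48*T(Z) = -48*15 = -720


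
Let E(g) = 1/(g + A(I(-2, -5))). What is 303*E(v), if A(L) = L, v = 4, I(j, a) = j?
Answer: 303/2 ≈ 151.50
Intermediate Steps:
E(g) = 1/(-2 + g) (E(g) = 1/(g - 2) = 1/(-2 + g))
303*E(v) = 303/(-2 + 4) = 303/2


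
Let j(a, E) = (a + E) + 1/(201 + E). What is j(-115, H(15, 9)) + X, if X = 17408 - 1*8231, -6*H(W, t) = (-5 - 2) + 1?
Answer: 1830727/202 ≈ 9063.0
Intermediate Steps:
H(W, t) = 1 (H(W, t) = -((-5 - 2) + 1)/6 = -(-7 + 1)/6 = -⅙*(-6) = 1)
X = 9177 (X = 17408 - 8231 = 9177)
j(a, E) = E + a + 1/(201 + E) (j(a, E) = (E + a) + 1/(201 + E) = E + a + 1/(201 + E))
j(-115, H(15, 9)) + X = (1 + 1² + 201*1 + 201*(-115) + 1*(-115))/(201 + 1) + 9177 = (1 + 1 + 201 - 23115 - 115)/202 + 9177 = (1/202)*(-23027) + 9177 = -23027/202 + 9177 = 1830727/202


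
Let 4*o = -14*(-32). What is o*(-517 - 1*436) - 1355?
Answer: -108091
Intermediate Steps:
o = 112 (o = (-14*(-32))/4 = (¼)*448 = 112)
o*(-517 - 1*436) - 1355 = 112*(-517 - 1*436) - 1355 = 112*(-517 - 436) - 1355 = 112*(-953) - 1355 = -106736 - 1355 = -108091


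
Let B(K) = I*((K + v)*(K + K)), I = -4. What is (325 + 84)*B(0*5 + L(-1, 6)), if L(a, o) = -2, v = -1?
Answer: -19632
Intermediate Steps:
B(K) = -8*K*(-1 + K) (B(K) = -4*(K - 1)*(K + K) = -4*(-1 + K)*2*K = -8*K*(-1 + K))
(325 + 84)*B(0*5 + L(-1, 6)) = (325 + 84)*(8*(0*5 - 2)*(1 - (0*5 - 2))) = 409*(8*(0 - 2)*(1 - (0 - 2))) = 409*(8*(-2)*(1 - 1*(-2))) = 409*(8*(-2)*(1 + 2)) = 409*(8*(-2)*3) = 409*(-48) = -19632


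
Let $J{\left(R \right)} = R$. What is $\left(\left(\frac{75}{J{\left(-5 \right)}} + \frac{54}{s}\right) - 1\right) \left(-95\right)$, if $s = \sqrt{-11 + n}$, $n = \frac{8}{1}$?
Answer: $1520 + 1710 i \sqrt{3} \approx 1520.0 + 2961.8 i$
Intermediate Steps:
$n = 8$ ($n = 8 \cdot 1 = 8$)
$s = i \sqrt{3}$ ($s = \sqrt{-11 + 8} = \sqrt{-3} = i \sqrt{3} \approx 1.732 i$)
$\left(\left(\frac{75}{J{\left(-5 \right)}} + \frac{54}{s}\right) - 1\right) \left(-95\right) = \left(\left(\frac{75}{-5} + \frac{54}{i \sqrt{3}}\right) - 1\right) \left(-95\right) = \left(\left(75 \left(- \frac{1}{5}\right) + 54 \left(- \frac{i \sqrt{3}}{3}\right)\right) - 1\right) \left(-95\right) = \left(\left(-15 - 18 i \sqrt{3}\right) - 1\right) \left(-95\right) = \left(-16 - 18 i \sqrt{3}\right) \left(-95\right) = 1520 + 1710 i \sqrt{3}$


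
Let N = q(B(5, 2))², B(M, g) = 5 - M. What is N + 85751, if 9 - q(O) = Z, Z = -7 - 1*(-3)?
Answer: 85920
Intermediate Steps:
Z = -4 (Z = -7 + 3 = -4)
q(O) = 13 (q(O) = 9 - 1*(-4) = 9 + 4 = 13)
N = 169 (N = 13² = 169)
N + 85751 = 169 + 85751 = 85920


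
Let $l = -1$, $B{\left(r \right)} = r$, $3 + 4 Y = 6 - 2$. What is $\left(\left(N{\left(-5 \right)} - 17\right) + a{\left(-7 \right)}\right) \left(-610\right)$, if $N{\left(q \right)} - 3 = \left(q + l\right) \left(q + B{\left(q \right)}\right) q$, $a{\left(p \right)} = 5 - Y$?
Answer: $\frac{377285}{2} \approx 1.8864 \cdot 10^{5}$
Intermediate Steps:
$Y = \frac{1}{4}$ ($Y = - \frac{3}{4} + \frac{6 - 2}{4} = - \frac{3}{4} + \frac{1}{4} \cdot 4 = - \frac{3}{4} + 1 = \frac{1}{4} \approx 0.25$)
$a{\left(p \right)} = \frac{19}{4}$ ($a{\left(p \right)} = 5 - \frac{1}{4} = \frac{19}{4}$)
$N{\left(q \right)} = 3 + 2 q^{2} \left(-1 + q\right)$ ($N{\left(q \right)} = 3 + \left(q - 1\right) \left(q + q\right) q = 3 + \left(-1 + q\right) 2 q q = 3 + 2 q \left(-1 + q\right) q = 3 + 2 q^{2} \left(-1 + q\right)$)
$\left(\left(N{\left(-5 \right)} - 17\right) + a{\left(-7 \right)}\right) \left(-610\right) = \left(\left(\left(3 - 2 \left(-5\right)^{2} + 2 \left(-5\right)^{3}\right) - 17\right) + \frac{19}{4}\right) \left(-610\right) = \left(\left(\left(3 - 50 + 2 \left(-125\right)\right) - 17\right) + \frac{19}{4}\right) \left(-610\right) = \left(\left(\left(3 - 50 - 250\right) - 17\right) + \frac{19}{4}\right) \left(-610\right) = \left(\left(-297 - 17\right) + \frac{19}{4}\right) \left(-610\right) = \left(-314 + \frac{19}{4}\right) \left(-610\right) = \left(- \frac{1237}{4}\right) \left(-610\right) = \frac{377285}{2}$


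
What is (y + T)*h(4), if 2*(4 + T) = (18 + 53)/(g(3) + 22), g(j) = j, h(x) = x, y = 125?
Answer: 12242/25 ≈ 489.68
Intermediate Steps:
T = -129/50 (T = -4 + ((18 + 53)/(3 + 22))/2 = -4 + (71/25)/2 = -4 + (71*(1/25))/2 = -4 + (½)*(71/25) = -4 + 71/50 = -129/50 ≈ -2.5800)
(y + T)*h(4) = (125 - 129/50)*4 = (6121/50)*4 = 12242/25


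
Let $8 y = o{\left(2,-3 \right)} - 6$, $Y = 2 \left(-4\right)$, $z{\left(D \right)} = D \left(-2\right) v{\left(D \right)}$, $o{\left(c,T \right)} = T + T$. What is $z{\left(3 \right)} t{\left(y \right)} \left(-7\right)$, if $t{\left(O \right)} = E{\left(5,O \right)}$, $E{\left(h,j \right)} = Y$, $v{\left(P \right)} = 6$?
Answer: $-2016$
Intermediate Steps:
$o{\left(c,T \right)} = 2 T$
$z{\left(D \right)} = - 12 D$ ($z{\left(D \right)} = D \left(-2\right) 6 = - 2 D 6 = - 12 D$)
$Y = -8$
$y = - \frac{3}{2}$ ($y = \frac{2 \left(-3\right) - 6}{8} = \frac{-6 - 6}{8} = \frac{1}{8} \left(-12\right) = - \frac{3}{2} \approx -1.5$)
$E{\left(h,j \right)} = -8$
$t{\left(O \right)} = -8$
$z{\left(3 \right)} t{\left(y \right)} \left(-7\right) = \left(-12\right) 3 \left(-8\right) \left(-7\right) = \left(-36\right) \left(-8\right) \left(-7\right) = 288 \left(-7\right) = -2016$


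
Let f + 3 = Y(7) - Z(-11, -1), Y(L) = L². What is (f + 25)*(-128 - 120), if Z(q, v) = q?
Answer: -20336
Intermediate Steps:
f = 57 (f = -3 + (7² - 1*(-11)) = -3 + (49 + 11) = -3 + 60 = 57)
(f + 25)*(-128 - 120) = (57 + 25)*(-128 - 120) = 82*(-248) = -20336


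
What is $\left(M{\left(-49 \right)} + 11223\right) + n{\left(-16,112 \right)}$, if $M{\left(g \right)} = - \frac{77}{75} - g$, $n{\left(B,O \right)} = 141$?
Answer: $\frac{855898}{75} \approx 11412.0$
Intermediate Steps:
$M{\left(g \right)} = - \frac{77}{75} - g$ ($M{\left(g \right)} = \left(-77\right) \frac{1}{75} - g = - \frac{77}{75} - g$)
$\left(M{\left(-49 \right)} + 11223\right) + n{\left(-16,112 \right)} = \left(\left(- \frac{77}{75} - -49\right) + 11223\right) + 141 = \left(\left(- \frac{77}{75} + 49\right) + 11223\right) + 141 = \left(\frac{3598}{75} + 11223\right) + 141 = \frac{845323}{75} + 141 = \frac{855898}{75}$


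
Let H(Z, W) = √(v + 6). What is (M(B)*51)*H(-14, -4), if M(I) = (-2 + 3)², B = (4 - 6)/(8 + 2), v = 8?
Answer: 51*√14 ≈ 190.82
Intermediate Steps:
H(Z, W) = √14 (H(Z, W) = √(8 + 6) = √14)
B = -⅕ (B = -2/10 = -2*⅒ = -⅕ ≈ -0.20000)
M(I) = 1 (M(I) = 1² = 1)
(M(B)*51)*H(-14, -4) = (1*51)*√14 = 51*√14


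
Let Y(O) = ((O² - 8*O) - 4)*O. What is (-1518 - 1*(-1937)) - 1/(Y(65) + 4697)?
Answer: 102764777/245262 ≈ 419.00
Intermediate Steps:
Y(O) = O*(-4 + O² - 8*O) (Y(O) = (-4 + O² - 8*O)*O = O*(-4 + O² - 8*O))
(-1518 - 1*(-1937)) - 1/(Y(65) + 4697) = (-1518 - 1*(-1937)) - 1/(65*(-4 + 65² - 8*65) + 4697) = (-1518 + 1937) - 1/(65*(-4 + 4225 - 520) + 4697) = 419 - 1/(65*3701 + 4697) = 419 - 1/(240565 + 4697) = 419 - 1/245262 = 102764777/245262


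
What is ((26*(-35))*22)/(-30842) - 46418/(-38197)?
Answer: 156880564/84147991 ≈ 1.8643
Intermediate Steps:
((26*(-35))*22)/(-30842) - 46418/(-38197) = -910*22*(-1/30842) - 46418*(-1/38197) = -20020*(-1/30842) + 46418/38197 = 1430/2203 + 46418/38197 = 156880564/84147991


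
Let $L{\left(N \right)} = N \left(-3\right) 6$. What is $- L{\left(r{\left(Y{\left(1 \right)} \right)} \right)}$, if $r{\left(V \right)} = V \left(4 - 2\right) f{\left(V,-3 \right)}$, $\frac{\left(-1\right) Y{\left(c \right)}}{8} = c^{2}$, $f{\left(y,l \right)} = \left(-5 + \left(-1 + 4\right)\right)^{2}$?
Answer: $-1152$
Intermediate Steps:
$f{\left(y,l \right)} = 4$ ($f{\left(y,l \right)} = \left(-5 + 3\right)^{2} = \left(-2\right)^{2} = 4$)
$Y{\left(c \right)} = - 8 c^{2}$
$r{\left(V \right)} = 8 V$ ($r{\left(V \right)} = V \left(4 - 2\right) 4 = V 2 \cdot 4 = 2 V 4 = 8 V$)
$L{\left(N \right)} = - 18 N$ ($L{\left(N \right)} = - 3 N 6 = - 18 N$)
$- L{\left(r{\left(Y{\left(1 \right)} \right)} \right)} = - \left(-18\right) 8 \left(- 8 \cdot 1^{2}\right) = - \left(-18\right) 8 \left(\left(-8\right) 1\right) = - \left(-18\right) 8 \left(-8\right) = - \left(-18\right) \left(-64\right) = \left(-1\right) 1152 = -1152$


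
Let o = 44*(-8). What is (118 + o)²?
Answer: 54756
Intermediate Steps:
o = -352
(118 + o)² = (118 - 352)² = (-234)² = 54756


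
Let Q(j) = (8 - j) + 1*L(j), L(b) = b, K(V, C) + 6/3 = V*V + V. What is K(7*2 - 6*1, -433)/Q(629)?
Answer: 35/4 ≈ 8.7500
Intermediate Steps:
K(V, C) = -2 + V + V² (K(V, C) = -2 + (V*V + V) = -2 + (V² + V) = -2 + (V + V²) = -2 + V + V²)
Q(j) = 8 (Q(j) = (8 - j) + 1*j = (8 - j) + j = 8)
K(7*2 - 6*1, -433)/Q(629) = (-2 + (7*2 - 6*1) + (7*2 - 6*1)²)/8 = (-2 + (14 - 6) + (14 - 6)²)*(⅛) = (-2 + 8 + 8²)*(⅛) = (-2 + 8 + 64)*(⅛) = 70*(⅛) = 35/4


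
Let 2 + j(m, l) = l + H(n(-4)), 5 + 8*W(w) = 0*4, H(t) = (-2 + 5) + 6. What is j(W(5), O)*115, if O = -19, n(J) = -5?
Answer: -1380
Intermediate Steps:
H(t) = 9 (H(t) = 3 + 6 = 9)
W(w) = -5/8 (W(w) = -5/8 + (0*4)/8 = -5/8 + (⅛)*0 = -5/8 + 0 = -5/8)
j(m, l) = 7 + l (j(m, l) = -2 + (l + 9) = -2 + (9 + l) = 7 + l)
j(W(5), O)*115 = (7 - 19)*115 = -12*115 = -1380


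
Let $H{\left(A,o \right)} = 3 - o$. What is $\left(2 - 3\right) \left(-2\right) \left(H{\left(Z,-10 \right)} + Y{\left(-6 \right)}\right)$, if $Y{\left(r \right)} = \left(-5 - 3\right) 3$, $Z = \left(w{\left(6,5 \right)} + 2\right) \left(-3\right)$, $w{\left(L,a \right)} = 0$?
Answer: $-22$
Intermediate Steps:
$Z = -6$ ($Z = \left(0 + 2\right) \left(-3\right) = 2 \left(-3\right) = -6$)
$Y{\left(r \right)} = -24$ ($Y{\left(r \right)} = \left(-5 - 3\right) 3 = \left(-8\right) 3 = -24$)
$\left(2 - 3\right) \left(-2\right) \left(H{\left(Z,-10 \right)} + Y{\left(-6 \right)}\right) = \left(2 - 3\right) \left(-2\right) \left(\left(3 - -10\right) - 24\right) = \left(-1\right) \left(-2\right) \left(\left(3 + 10\right) - 24\right) = 2 \left(13 - 24\right) = 2 \left(-11\right) = -22$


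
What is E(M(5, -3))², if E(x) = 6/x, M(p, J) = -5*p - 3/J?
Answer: 1/16 ≈ 0.062500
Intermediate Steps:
E(M(5, -3))² = (6/(-5*5 - 3/(-3)))² = (6/(-25 - 3*(-⅓)))² = (6/(-25 + 1))² = (6/(-24))² = (6*(-1/24))² = (-¼)² = 1/16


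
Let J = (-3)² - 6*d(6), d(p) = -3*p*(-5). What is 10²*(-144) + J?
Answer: -14931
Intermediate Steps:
d(p) = 15*p
J = -531 (J = (-3)² - 90*6 = 9 - 6*90 = 9 - 540 = -531)
10²*(-144) + J = 10²*(-144) - 531 = 100*(-144) - 531 = -14400 - 531 = -14931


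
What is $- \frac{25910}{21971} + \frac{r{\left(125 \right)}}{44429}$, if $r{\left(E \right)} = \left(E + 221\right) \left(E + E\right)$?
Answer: $\frac{749336110}{976149559} \approx 0.76764$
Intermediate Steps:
$r{\left(E \right)} = 2 E \left(221 + E\right)$ ($r{\left(E \right)} = \left(221 + E\right) 2 E = 2 E \left(221 + E\right)$)
$- \frac{25910}{21971} + \frac{r{\left(125 \right)}}{44429} = - \frac{25910}{21971} + \frac{2 \cdot 125 \left(221 + 125\right)}{44429} = \left(-25910\right) \frac{1}{21971} + 2 \cdot 125 \cdot 346 \cdot \frac{1}{44429} = - \frac{25910}{21971} + 86500 \cdot \frac{1}{44429} = - \frac{25910}{21971} + \frac{86500}{44429} = \frac{749336110}{976149559}$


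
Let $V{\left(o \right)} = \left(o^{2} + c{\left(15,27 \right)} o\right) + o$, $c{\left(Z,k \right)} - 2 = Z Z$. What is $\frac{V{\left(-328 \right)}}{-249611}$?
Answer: $- \frac{32800}{249611} \approx -0.1314$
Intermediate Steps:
$c{\left(Z,k \right)} = 2 + Z^{2}$ ($c{\left(Z,k \right)} = 2 + Z Z = 2 + Z^{2}$)
$V{\left(o \right)} = o^{2} + 228 o$ ($V{\left(o \right)} = \left(o^{2} + \left(2 + 15^{2}\right) o\right) + o = \left(o^{2} + \left(2 + 225\right) o\right) + o = \left(o^{2} + 227 o\right) + o = o^{2} + 228 o$)
$\frac{V{\left(-328 \right)}}{-249611} = \frac{\left(-328\right) \left(228 - 328\right)}{-249611} = \left(-328\right) \left(-100\right) \left(- \frac{1}{249611}\right) = 32800 \left(- \frac{1}{249611}\right) = - \frac{32800}{249611}$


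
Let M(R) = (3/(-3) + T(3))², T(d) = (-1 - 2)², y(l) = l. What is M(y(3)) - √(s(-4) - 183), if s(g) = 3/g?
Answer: 64 - 7*I*√15/2 ≈ 64.0 - 13.555*I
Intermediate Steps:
T(d) = 9 (T(d) = (-3)² = 9)
M(R) = 64 (M(R) = (3/(-3) + 9)² = (3*(-⅓) + 9)² = (-1 + 9)² = 8² = 64)
M(y(3)) - √(s(-4) - 183) = 64 - √(3/(-4) - 183) = 64 - √(3*(-¼) - 183) = 64 - √(-¾ - 183) = 64 - √(-735/4) = 64 - 7*I*√15/2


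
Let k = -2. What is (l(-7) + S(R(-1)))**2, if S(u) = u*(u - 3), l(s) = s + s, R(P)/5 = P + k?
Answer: 65536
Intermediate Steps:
R(P) = -10 + 5*P (R(P) = 5*(P - 2) = 5*(-2 + P) = -10 + 5*P)
l(s) = 2*s
S(u) = u*(-3 + u)
(l(-7) + S(R(-1)))**2 = (2*(-7) + (-10 + 5*(-1))*(-3 + (-10 + 5*(-1))))**2 = (-14 + (-10 - 5)*(-3 + (-10 - 5)))**2 = (-14 - 15*(-3 - 15))**2 = (-14 - 15*(-18))**2 = (-14 + 270)**2 = 256**2 = 65536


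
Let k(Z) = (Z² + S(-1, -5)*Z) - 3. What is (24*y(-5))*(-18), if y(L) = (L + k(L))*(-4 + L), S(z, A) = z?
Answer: 85536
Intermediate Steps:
k(Z) = -3 + Z² - Z (k(Z) = (Z² - Z) - 3 = -3 + Z² - Z)
y(L) = (-4 + L)*(-3 + L²) (y(L) = (L + (-3 + L² - L))*(-4 + L) = (-3 + L²)*(-4 + L) = (-4 + L)*(-3 + L²))
(24*y(-5))*(-18) = (24*(12 + (-5)³ - 4*(-5)² - 3*(-5)))*(-18) = (24*(12 - 125 - 4*25 + 15))*(-18) = (24*(12 - 125 - 100 + 15))*(-18) = (24*(-198))*(-18) = -4752*(-18) = 85536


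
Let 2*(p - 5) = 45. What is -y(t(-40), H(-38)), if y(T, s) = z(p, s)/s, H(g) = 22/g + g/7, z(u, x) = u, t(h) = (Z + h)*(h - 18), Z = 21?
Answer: 7315/1598 ≈ 4.5776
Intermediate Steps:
t(h) = (-18 + h)*(21 + h) (t(h) = (21 + h)*(h - 18) = (21 + h)*(-18 + h) = (-18 + h)*(21 + h))
p = 55/2 (p = 5 + (½)*45 = 5 + 45/2 = 55/2 ≈ 27.500)
H(g) = 22/g + g/7 (H(g) = 22/g + g*(⅐) = 22/g + g/7)
y(T, s) = 55/(2*s)
-y(t(-40), H(-38)) = -55/(2*(22/(-38) + (⅐)*(-38))) = -55/(2*(22*(-1/38) - 38/7)) = -55/(2*(-11/19 - 38/7)) = -55/(2*(-799/133)) = -55*(-133)/(2*799) = -1*(-7315/1598) = 7315/1598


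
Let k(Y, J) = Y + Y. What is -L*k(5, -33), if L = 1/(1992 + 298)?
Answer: -1/229 ≈ -0.0043668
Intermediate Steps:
k(Y, J) = 2*Y
L = 1/2290 ≈ 0.00043668
-L*k(5, -33) = -2*5/2290 = -10/2290 = -1*1/229 = -1/229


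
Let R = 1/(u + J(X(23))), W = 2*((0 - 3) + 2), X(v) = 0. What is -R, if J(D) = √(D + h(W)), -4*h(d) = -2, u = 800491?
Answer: -1600982/1281571682161 + √2/1281571682161 ≈ -1.2492e-6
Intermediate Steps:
W = -2 (W = 2*(-3 + 2) = 2*(-1) = -2)
h(d) = ½ (h(d) = -¼*(-2) = ½)
J(D) = √(½ + D) (J(D) = √(D + ½) = √(½ + D))
R = 1/(800491 + √2/2) (R = 1/(800491 + √(2 + 4*0)/2) = 1/(800491 + √(2 + 0)/2) = 1/(800491 + √2/2) ≈ 1.2492e-6)
-R = -(1600982/1281571682161 - √2/1281571682161) = -1600982/1281571682161 + √2/1281571682161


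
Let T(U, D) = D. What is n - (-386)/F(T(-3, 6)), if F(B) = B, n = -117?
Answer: -158/3 ≈ -52.667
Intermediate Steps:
n - (-386)/F(T(-3, 6)) = -117 - (-386)/6 = -117 - 1*(-193/3) = -117 + 193/3 = -158/3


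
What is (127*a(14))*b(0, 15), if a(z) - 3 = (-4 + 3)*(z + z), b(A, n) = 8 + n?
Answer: -73025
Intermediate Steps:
a(z) = 3 - 2*z (a(z) = 3 + (-4 + 3)*(z + z) = 3 - 2*z)
(127*a(14))*b(0, 15) = (127*(3 - 2*14))*(8 + 15) = (127*(3 - 28))*23 = (127*(-25))*23 = -3175*23 = -73025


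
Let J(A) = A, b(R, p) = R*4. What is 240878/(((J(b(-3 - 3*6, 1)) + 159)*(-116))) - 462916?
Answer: -2013805039/4350 ≈ -4.6294e+5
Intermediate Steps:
b(R, p) = 4*R
240878/(((J(b(-3 - 3*6, 1)) + 159)*(-116))) - 462916 = 240878/(((4*(-3 - 3*6) + 159)*(-116))) - 462916 = 240878/(((4*(-3 - 18) + 159)*(-116))) - 462916 = 240878/(((4*(-21) + 159)*(-116))) - 462916 = 240878/(((-84 + 159)*(-116))) - 462916 = 240878/((75*(-116))) - 462916 = 240878/(-8700) - 462916 = 240878*(-1/8700) - 462916 = -120439/4350 - 462916 = -2013805039/4350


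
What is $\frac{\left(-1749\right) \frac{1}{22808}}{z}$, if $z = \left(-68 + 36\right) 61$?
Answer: $\frac{1749}{44521216} \approx 3.9285 \cdot 10^{-5}$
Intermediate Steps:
$z = -1952$ ($z = \left(-32\right) 61 = -1952$)
$\frac{\left(-1749\right) \frac{1}{22808}}{z} = \frac{\left(-1749\right) \frac{1}{22808}}{-1952} = \left(-1749\right) \frac{1}{22808} \left(- \frac{1}{1952}\right) = \left(- \frac{1749}{22808}\right) \left(- \frac{1}{1952}\right) = \frac{1749}{44521216}$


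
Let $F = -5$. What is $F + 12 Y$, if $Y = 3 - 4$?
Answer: $-17$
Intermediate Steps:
$Y = -1$
$F + 12 Y = -5 + 12 \left(-1\right) = -5 - 12 = -17$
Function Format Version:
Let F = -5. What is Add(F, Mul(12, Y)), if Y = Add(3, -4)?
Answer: -17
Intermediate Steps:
Y = -1
Add(F, Mul(12, Y)) = Add(-5, Mul(12, -1)) = Add(-5, -12) = -17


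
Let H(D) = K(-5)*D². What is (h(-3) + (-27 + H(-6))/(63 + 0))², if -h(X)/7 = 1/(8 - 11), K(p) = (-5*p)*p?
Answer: 2131600/441 ≈ 4833.6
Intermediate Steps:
K(p) = -5*p²
h(X) = 7/3 (h(X) = -7/(8 - 11) = -7/(-3) = -7*(-⅓) = 7/3)
H(D) = -125*D² (H(D) = (-5*(-5)²)*D² = (-5*25)*D² = -125*D²)
(h(-3) + (-27 + H(-6))/(63 + 0))² = (7/3 + (-27 - 125*(-6)²)/(63 + 0))² = (7/3 + (-27 - 125*36)/63)² = (7/3 + (-27 - 4500)*(1/63))² = (7/3 - 4527*1/63)² = (7/3 - 503/7)² = (-1460/21)² = 2131600/441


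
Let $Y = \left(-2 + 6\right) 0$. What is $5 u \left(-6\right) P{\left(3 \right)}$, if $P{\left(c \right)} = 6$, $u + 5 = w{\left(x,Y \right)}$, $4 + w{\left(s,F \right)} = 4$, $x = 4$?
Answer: $900$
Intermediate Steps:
$Y = 0$ ($Y = 4 \cdot 0 = 0$)
$w{\left(s,F \right)} = 0$ ($w{\left(s,F \right)} = -4 + 4 = 0$)
$u = -5$ ($u = -5 + 0 = -5$)
$5 u \left(-6\right) P{\left(3 \right)} = 5 \left(-5\right) \left(-6\right) 6 = \left(-25\right) \left(-6\right) 6 = 150 \cdot 6 = 900$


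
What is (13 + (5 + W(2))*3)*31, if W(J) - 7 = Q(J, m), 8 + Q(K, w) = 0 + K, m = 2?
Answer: 961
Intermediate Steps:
Q(K, w) = -8 + K (Q(K, w) = -8 + (0 + K) = -8 + K)
W(J) = -1 + J (W(J) = 7 + (-8 + J) = -1 + J)
(13 + (5 + W(2))*3)*31 = (13 + (5 + (-1 + 2))*3)*31 = (13 + (5 + 1)*3)*31 = (13 + 6*3)*31 = (13 + 18)*31 = 31*31 = 961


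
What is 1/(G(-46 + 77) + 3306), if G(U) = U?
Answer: 1/3337 ≈ 0.00029967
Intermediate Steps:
1/(G(-46 + 77) + 3306) = 1/((-46 + 77) + 3306) = 1/(31 + 3306) = 1/3337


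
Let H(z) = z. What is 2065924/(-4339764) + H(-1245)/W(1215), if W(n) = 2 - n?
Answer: 724260092/1316033433 ≈ 0.55034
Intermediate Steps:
2065924/(-4339764) + H(-1245)/W(1215) = 2065924/(-4339764) - 1245/(2 - 1*1215) = 2065924*(-1/4339764) - 1245/(2 - 1215) = -516481/1084941 - 1245/(-1213) = -516481/1084941 - 1245*(-1/1213) = -516481/1084941 + 1245/1213 = 724260092/1316033433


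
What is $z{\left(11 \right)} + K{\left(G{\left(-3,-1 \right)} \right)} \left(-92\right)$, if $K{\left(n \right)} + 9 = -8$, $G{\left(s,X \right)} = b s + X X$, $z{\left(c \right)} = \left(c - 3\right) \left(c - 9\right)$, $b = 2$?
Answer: $1580$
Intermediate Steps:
$z{\left(c \right)} = \left(-9 + c\right) \left(-3 + c\right)$ ($z{\left(c \right)} = \left(-3 + c\right) \left(-9 + c\right) = \left(-9 + c\right) \left(-3 + c\right)$)
$G{\left(s,X \right)} = X^{2} + 2 s$ ($G{\left(s,X \right)} = 2 s + X X = 2 s + X^{2} = X^{2} + 2 s$)
$K{\left(n \right)} = -17$ ($K{\left(n \right)} = -9 - 8 = -17$)
$z{\left(11 \right)} + K{\left(G{\left(-3,-1 \right)} \right)} \left(-92\right) = \left(27 + 11^{2} - 132\right) - -1564 = \left(27 + 121 - 132\right) + 1564 = 16 + 1564 = 1580$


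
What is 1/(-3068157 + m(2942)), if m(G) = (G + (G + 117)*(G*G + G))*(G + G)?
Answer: 1/155842214632307 ≈ 6.4167e-15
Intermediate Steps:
m(G) = 2*G*(G + (117 + G)*(G + G²)) (m(G) = (G + (117 + G)*(G² + G))*(2*G) = (G + (117 + G)*(G + G²))*(2*G) = 2*G*(G + (117 + G)*(G + G²)))
1/(-3068157 + m(2942)) = 1/(-3068157 + 2*2942²*(118 + 2942² + 118*2942)) = 1/(-3068157 + 2*8655364*(118 + 8655364 + 347156)) = 1/(-3068157 + 2*8655364*9002638) = 1/(-3068157 + 155842217700464) = 1/155842214632307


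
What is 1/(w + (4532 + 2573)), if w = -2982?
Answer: 1/4123 ≈ 0.00024254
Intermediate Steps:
1/(w + (4532 + 2573)) = 1/(-2982 + (4532 + 2573)) = 1/(-2982 + 7105) = 1/4123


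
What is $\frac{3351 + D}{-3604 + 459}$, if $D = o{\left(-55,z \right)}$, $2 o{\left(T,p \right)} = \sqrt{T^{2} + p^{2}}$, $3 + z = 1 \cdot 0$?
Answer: $- \frac{3351}{3145} - \frac{\sqrt{3034}}{6290} \approx -1.0743$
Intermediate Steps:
$z = -3$ ($z = -3 + 1 \cdot 0 = -3 + 0 = -3$)
$o{\left(T,p \right)} = \frac{\sqrt{T^{2} + p^{2}}}{2}$
$D = \frac{\sqrt{3034}}{2}$ ($D = \frac{\sqrt{\left(-55\right)^{2} + \left(-3\right)^{2}}}{2} = \frac{\sqrt{3025 + 9}}{2} = \frac{\sqrt{3034}}{2} \approx 27.541$)
$\frac{3351 + D}{-3604 + 459} = \frac{3351 + \frac{\sqrt{3034}}{2}}{-3604 + 459} = \frac{3351 + \frac{\sqrt{3034}}{2}}{-3145} = \left(3351 + \frac{\sqrt{3034}}{2}\right) \left(- \frac{1}{3145}\right) = - \frac{3351}{3145} - \frac{\sqrt{3034}}{6290}$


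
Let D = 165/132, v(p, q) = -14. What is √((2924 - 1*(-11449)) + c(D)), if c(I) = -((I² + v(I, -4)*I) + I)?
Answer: √230203/4 ≈ 119.95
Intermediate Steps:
D = 5/4 (D = 165*(1/132) = 5/4 ≈ 1.2500)
c(I) = -I² + 13*I (c(I) = -((I² - 14*I) + I) = -(I² - 13*I) = -I² + 13*I)
√((2924 - 1*(-11449)) + c(D)) = √((2924 - 1*(-11449)) + 5*(13 - 1*5/4)/4) = √((2924 + 11449) + 5*(13 - 5/4)/4) = √(14373 + (5/4)*(47/4)) = √(14373 + 235/16) = √(230203/16) = √230203/4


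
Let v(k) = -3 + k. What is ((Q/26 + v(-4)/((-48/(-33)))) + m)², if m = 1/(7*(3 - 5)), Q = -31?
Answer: 78269409/2119936 ≈ 36.921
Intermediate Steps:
m = -1/14 (m = 1/(7*(-2)) = 1/(-14) = -1/14 ≈ -0.071429)
((Q/26 + v(-4)/((-48/(-33)))) + m)² = ((-31/26 + (-3 - 4)/((-48/(-33)))) - 1/14)² = ((-31*1/26 - 7/((-48*(-1/33)))) - 1/14)² = ((-31/26 - 7/16/11) - 1/14)² = ((-31/26 - 7*11/16) - 1/14)² = ((-31/26 - 77/16) - 1/14)² = (-1249/208 - 1/14)² = (-8847/1456)² = 78269409/2119936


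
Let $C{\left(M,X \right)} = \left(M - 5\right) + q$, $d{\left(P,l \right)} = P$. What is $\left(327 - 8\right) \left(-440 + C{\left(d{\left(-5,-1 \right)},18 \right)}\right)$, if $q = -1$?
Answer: $-143869$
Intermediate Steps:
$C{\left(M,X \right)} = -6 + M$ ($C{\left(M,X \right)} = \left(M - 5\right) - 1 = \left(-5 + M\right) - 1 = -6 + M$)
$\left(327 - 8\right) \left(-440 + C{\left(d{\left(-5,-1 \right)},18 \right)}\right) = \left(327 - 8\right) \left(-440 - 11\right) = 319 \left(-440 - 11\right) = 319 \left(-451\right) = -143869$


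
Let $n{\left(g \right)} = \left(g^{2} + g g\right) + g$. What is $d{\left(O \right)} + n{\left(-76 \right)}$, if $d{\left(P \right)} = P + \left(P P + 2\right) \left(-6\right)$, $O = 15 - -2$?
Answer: $9747$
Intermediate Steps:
$n{\left(g \right)} = g + 2 g^{2}$ ($n{\left(g \right)} = \left(g^{2} + g^{2}\right) + g = 2 g^{2} + g = g + 2 g^{2}$)
$O = 17$ ($O = 15 + 2 = 17$)
$d{\left(P \right)} = -12 + P - 6 P^{2}$ ($d{\left(P \right)} = P + \left(P^{2} + 2\right) \left(-6\right) = P + \left(2 + P^{2}\right) \left(-6\right) = P - \left(12 + 6 P^{2}\right) = -12 + P - 6 P^{2}$)
$d{\left(O \right)} + n{\left(-76 \right)} = \left(-12 + 17 - 6 \cdot 17^{2}\right) - 76 \left(1 + 2 \left(-76\right)\right) = \left(-12 + 17 - 1734\right) - 76 \left(1 - 152\right) = \left(-12 + 17 - 1734\right) - -11476 = -1729 + 11476 = 9747$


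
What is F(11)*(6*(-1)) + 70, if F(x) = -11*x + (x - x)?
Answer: 796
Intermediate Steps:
F(x) = -11*x (F(x) = -11*x + 0 = -11*x)
F(11)*(6*(-1)) + 70 = (-11*11)*(6*(-1)) + 70 = -121*(-6) + 70 = 726 + 70 = 796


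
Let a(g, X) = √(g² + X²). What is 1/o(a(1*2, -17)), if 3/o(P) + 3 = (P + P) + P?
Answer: -1 + √293 ≈ 16.117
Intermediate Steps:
a(g, X) = √(X² + g²)
o(P) = 3/(-3 + 3*P) (o(P) = 3/(-3 + ((P + P) + P)) = 3/(-3 + (2*P + P)) = 3/(-3 + 3*P))
1/o(a(1*2, -17)) = 1/(1/(-1 + √((-17)² + (1*2)²))) = 1/(1/(-1 + √(289 + 2²))) = 1/(1/(-1 + √(289 + 4))) = 1/(1/(-1 + √293)) = -1 + √293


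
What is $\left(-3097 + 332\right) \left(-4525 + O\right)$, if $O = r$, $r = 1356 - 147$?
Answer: $9168740$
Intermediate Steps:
$r = 1209$
$O = 1209$
$\left(-3097 + 332\right) \left(-4525 + O\right) = \left(-3097 + 332\right) \left(-4525 + 1209\right) = \left(-2765\right) \left(-3316\right) = 9168740$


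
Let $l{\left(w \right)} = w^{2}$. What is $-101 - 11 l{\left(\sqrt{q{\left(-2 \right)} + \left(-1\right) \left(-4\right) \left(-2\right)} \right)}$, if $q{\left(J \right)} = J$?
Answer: $9$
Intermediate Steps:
$-101 - 11 l{\left(\sqrt{q{\left(-2 \right)} + \left(-1\right) \left(-4\right) \left(-2\right)} \right)} = -101 - 11 \left(\sqrt{-2 + \left(-1\right) \left(-4\right) \left(-2\right)}\right)^{2} = -101 - 11 \left(\sqrt{-2 + 4 \left(-2\right)}\right)^{2} = -101 - 11 \left(\sqrt{-2 - 8}\right)^{2} = -101 - 11 \left(\sqrt{-10}\right)^{2} = -101 - 11 \left(i \sqrt{10}\right)^{2} = -101 - -110 = -101 + 110 = 9$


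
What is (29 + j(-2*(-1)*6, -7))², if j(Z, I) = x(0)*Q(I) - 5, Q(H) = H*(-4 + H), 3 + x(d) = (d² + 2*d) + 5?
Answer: 31684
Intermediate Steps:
x(d) = 2 + d² + 2*d (x(d) = -3 + ((d² + 2*d) + 5) = -3 + (5 + d² + 2*d) = 2 + d² + 2*d)
j(Z, I) = -5 + 2*I*(-4 + I) (j(Z, I) = (2 + 0² + 2*0)*(I*(-4 + I)) - 5 = (2 + 0 + 0)*(I*(-4 + I)) - 5 = 2*(I*(-4 + I)) - 5 = 2*I*(-4 + I) - 5 = -5 + 2*I*(-4 + I))
(29 + j(-2*(-1)*6, -7))² = (29 + (-5 + 2*(-7)*(-4 - 7)))² = (29 + (-5 + 2*(-7)*(-11)))² = (29 + (-5 + 154))² = (29 + 149)² = 178² = 31684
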